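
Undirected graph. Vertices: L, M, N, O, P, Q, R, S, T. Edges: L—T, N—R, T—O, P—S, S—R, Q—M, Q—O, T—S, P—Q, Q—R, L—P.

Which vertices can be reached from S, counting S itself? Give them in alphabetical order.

L, M, N, O, P, Q, R, S, T

Start at S.
Its neighbours: P, R, T.
Then their neighbours: L, N, O, Q.
Then next layer: M.
Every vertex is now reached.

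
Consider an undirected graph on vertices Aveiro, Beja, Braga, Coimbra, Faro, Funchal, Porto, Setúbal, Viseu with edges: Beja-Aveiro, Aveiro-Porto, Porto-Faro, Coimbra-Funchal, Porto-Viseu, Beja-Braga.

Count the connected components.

3

From Aveiro: component {Aveiro, Beja, Braga, Faro, Porto, Viseu}.
From Coimbra: component {Coimbra, Funchal}.
From Setúbal: component {Setúbal}.
That's 3 components.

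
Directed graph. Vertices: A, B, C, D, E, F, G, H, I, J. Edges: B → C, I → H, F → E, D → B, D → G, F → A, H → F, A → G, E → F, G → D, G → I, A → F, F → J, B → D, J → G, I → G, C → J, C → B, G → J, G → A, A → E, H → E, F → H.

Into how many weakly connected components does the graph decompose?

1

From A: component {A, B, C, D, E, F, G, H, I, J}.
That's 1 component.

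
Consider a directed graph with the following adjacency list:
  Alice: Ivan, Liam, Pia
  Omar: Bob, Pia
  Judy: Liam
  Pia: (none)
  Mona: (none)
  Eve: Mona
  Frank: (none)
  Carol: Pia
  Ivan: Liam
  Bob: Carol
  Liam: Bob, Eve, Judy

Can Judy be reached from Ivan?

Yes

Explore from Ivan.
Distance 1: reach Liam.
Distance 2: reach Bob, Eve, Judy.
Found Judy.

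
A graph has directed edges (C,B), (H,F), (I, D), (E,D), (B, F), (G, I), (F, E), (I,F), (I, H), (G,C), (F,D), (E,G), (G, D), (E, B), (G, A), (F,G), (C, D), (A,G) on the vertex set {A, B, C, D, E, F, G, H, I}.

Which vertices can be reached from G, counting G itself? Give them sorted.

A, B, C, D, E, F, G, H, I

Start at G.
Its neighbours: A, C, D, I.
Then their neighbours: B, F, H.
Then next layer: E.
Every vertex is now reached.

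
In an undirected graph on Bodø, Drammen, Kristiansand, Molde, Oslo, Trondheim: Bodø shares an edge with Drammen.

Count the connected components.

5

From Bodø: component {Bodø, Drammen}.
From Kristiansand: component {Kristiansand}.
From Molde: component {Molde}.
From Oslo: component {Oslo}.
From Trondheim: component {Trondheim}.
That's 5 components.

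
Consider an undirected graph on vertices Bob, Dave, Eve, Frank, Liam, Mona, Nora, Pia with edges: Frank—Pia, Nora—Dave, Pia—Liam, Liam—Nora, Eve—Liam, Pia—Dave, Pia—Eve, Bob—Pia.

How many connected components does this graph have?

2

From Bob: component {Bob, Dave, Eve, Frank, Liam, Nora, Pia}.
From Mona: component {Mona}.
That's 2 components.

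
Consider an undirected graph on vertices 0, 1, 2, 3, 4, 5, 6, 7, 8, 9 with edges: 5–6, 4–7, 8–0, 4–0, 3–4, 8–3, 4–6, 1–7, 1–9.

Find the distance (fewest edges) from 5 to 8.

Distance 0: 5.
Distance 1: 6.
Distance 2: 4.
Distance 3: 0, 3, 7.
Distance 4: 1, 8 — contains 8.

4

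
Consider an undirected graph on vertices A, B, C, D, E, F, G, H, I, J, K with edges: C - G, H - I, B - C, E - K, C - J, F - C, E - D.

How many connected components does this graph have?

4

From A: component {A}.
From B: component {B, C, F, G, J}.
From D: component {D, E, K}.
From H: component {H, I}.
That's 4 components.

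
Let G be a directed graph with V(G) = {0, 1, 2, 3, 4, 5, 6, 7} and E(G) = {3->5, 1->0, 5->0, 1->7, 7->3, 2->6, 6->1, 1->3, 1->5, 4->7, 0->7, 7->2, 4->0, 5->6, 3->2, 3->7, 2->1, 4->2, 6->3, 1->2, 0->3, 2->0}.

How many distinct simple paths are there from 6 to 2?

17

6→1→0→3→2
6→1→0→3→7→2
6→1→0→7→2
6→1→0→7→3→2
6→1→2
6→1→3→2
6→1→3→5→0→7→2
6→1→3→7→2
... and 9 more.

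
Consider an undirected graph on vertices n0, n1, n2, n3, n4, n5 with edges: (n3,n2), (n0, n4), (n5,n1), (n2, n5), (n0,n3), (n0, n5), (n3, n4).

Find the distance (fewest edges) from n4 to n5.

2

Distance 0: n4.
Distance 1: n0, n3.
Distance 2: n2, n5 — contains n5.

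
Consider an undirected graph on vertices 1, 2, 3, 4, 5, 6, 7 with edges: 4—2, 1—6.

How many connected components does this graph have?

From 1: component {1, 6}.
From 2: component {2, 4}.
From 3: component {3}.
From 5: component {5}.
From 7: component {7}.
That's 5 components.

5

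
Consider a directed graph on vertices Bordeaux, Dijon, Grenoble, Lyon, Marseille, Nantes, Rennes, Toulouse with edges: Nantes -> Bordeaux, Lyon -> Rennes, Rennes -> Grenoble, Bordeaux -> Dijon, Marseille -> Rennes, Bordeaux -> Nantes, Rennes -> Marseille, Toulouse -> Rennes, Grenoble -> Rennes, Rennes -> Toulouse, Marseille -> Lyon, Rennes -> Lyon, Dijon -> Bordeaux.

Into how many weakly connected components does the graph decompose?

2

From Bordeaux: component {Bordeaux, Dijon, Nantes}.
From Grenoble: component {Grenoble, Lyon, Marseille, Rennes, Toulouse}.
That's 2 components.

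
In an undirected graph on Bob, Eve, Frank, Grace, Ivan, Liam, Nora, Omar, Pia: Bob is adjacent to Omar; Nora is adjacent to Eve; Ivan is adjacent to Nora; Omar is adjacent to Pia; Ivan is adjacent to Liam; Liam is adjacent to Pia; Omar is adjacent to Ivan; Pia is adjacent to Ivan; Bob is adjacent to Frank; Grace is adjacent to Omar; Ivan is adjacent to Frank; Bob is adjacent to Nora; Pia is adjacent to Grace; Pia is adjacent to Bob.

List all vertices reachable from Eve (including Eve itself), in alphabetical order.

Start at Eve.
Its neighbours: Nora.
Then their neighbours: Bob, Ivan.
Then next layer: Frank, Liam, Omar, Pia.
Then next layer: Grace.
Every vertex is now reached.

Bob, Eve, Frank, Grace, Ivan, Liam, Nora, Omar, Pia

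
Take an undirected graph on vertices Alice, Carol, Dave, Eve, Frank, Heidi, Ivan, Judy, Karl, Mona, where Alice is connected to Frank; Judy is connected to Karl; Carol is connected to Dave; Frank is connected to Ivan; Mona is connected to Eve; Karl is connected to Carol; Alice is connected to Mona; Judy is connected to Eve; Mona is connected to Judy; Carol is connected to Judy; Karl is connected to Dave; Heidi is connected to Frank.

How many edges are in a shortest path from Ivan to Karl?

5

Distance 0: Ivan.
Distance 1: Frank.
Distance 2: Alice, Heidi.
Distance 3: Mona.
Distance 4: Eve, Judy.
Distance 5: Carol, Karl — contains Karl.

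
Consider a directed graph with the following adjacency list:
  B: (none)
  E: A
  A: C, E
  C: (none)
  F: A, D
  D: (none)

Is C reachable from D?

D has no outgoing edges, so nothing is reachable from it.

No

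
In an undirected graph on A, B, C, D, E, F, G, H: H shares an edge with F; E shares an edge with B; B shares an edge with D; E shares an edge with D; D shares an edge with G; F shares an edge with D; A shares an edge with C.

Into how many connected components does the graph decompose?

2

From A: component {A, C}.
From B: component {B, D, E, F, G, H}.
That's 2 components.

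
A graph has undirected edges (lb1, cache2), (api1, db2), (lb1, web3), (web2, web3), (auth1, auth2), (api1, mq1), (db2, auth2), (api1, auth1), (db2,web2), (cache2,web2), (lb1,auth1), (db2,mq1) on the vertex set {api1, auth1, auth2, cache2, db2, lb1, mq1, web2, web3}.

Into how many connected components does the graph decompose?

1

From api1: component {api1, auth1, auth2, cache2, db2, lb1, mq1, web2, web3}.
That's 1 component.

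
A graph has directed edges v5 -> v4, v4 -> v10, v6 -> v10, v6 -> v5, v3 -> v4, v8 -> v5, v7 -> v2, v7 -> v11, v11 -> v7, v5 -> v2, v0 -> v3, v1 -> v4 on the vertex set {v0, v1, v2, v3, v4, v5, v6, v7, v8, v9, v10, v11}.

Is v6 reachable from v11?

No

Explore from v11.
Distance 1: reach v7.
Distance 2: reach v2.
The search from v11 is exhausted; no directed path reaches v6.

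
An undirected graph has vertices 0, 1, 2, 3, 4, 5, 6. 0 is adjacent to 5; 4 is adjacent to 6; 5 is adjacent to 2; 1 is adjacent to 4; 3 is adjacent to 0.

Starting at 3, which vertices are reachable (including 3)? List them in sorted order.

Start at 3.
Its neighbours: 0.
Then their neighbours: 5.
Then next layer: 2.
Nothing further is reachable.

0, 2, 3, 5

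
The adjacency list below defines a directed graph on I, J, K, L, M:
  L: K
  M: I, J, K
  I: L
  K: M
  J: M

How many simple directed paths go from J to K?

J→M→I→L→K
J→M→K

2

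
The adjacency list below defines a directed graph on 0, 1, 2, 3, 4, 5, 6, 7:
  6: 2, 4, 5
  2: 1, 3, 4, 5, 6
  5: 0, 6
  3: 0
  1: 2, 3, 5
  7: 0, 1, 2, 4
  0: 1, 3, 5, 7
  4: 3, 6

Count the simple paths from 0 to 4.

0→1→2→4
0→1→2→5→6→4
0→1→2→6→4
0→1→5→6→2→4
0→1→5→6→4
0→5→6→2→4
0→5→6→4
0→7→1→2→4
... and 9 more.

17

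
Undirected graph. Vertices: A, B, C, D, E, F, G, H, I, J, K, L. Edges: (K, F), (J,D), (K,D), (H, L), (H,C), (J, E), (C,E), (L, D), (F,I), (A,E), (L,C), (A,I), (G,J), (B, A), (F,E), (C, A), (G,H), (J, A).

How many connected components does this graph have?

From A: component {A, B, C, D, E, F, G, H, I, J, K, L}.
That's 1 component.

1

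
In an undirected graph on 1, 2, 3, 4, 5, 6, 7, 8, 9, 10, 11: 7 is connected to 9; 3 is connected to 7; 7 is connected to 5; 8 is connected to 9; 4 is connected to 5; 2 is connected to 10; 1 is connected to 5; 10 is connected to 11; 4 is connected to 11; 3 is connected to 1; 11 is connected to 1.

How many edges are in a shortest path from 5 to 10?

3

Distance 0: 5.
Distance 1: 1, 4, 7.
Distance 2: 3, 9, 11.
Distance 3: 8, 10 — contains 10.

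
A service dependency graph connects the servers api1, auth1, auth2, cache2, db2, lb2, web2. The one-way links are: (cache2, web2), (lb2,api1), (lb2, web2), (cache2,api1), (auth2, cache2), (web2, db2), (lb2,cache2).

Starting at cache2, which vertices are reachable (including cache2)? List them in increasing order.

api1, cache2, db2, web2

Start at cache2.
Its neighbours: api1, web2.
Then their neighbours: db2.
Nothing further is reachable.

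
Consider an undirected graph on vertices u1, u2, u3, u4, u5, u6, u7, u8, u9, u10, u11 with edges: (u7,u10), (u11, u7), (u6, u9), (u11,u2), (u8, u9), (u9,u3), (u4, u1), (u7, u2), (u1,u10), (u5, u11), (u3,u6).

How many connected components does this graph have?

2

From u1: component {u1, u2, u4, u5, u7, u10, u11}.
From u3: component {u3, u6, u8, u9}.
That's 2 components.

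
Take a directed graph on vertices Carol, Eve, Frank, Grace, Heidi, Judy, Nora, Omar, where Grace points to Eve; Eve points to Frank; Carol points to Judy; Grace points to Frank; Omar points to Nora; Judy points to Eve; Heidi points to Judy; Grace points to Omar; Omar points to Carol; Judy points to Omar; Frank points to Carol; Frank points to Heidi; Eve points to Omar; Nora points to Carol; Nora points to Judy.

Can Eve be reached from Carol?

Explore from Carol.
Distance 1: reach Judy.
Distance 2: reach Eve, Omar.
Found Eve.

Yes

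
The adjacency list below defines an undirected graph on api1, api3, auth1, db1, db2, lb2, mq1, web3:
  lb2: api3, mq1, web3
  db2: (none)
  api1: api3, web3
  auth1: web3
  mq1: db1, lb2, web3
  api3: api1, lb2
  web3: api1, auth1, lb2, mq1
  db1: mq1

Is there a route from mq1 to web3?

Yes

Explore from mq1.
Distance 1: reach db1, lb2, web3.
Found web3.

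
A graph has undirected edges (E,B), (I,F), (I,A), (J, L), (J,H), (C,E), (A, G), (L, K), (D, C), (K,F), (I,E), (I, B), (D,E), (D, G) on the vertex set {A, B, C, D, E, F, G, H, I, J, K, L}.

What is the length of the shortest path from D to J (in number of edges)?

Distance 0: D.
Distance 1: C, E, G.
Distance 2: A, B, I.
Distance 3: F.
Distance 4: K.
Distance 5: L.
Distance 6: J — contains J.

6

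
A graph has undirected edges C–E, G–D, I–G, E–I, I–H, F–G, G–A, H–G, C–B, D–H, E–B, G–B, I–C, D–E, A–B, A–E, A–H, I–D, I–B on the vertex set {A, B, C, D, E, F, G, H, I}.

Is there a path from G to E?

Yes

Explore from G.
Distance 1: reach A, B, D, F, H, I.
Distance 2: reach C, E.
Found E.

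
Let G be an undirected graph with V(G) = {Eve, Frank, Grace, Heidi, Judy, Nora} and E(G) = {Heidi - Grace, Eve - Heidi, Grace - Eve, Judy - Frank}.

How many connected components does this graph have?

3

From Eve: component {Eve, Grace, Heidi}.
From Frank: component {Frank, Judy}.
From Nora: component {Nora}.
That's 3 components.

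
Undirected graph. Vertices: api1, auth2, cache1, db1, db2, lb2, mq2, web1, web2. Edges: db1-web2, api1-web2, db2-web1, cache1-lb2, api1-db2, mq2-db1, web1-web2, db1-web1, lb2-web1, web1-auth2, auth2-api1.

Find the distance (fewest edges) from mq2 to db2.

Distance 0: mq2.
Distance 1: db1.
Distance 2: web1, web2.
Distance 3: api1, auth2, db2, lb2 — contains db2.

3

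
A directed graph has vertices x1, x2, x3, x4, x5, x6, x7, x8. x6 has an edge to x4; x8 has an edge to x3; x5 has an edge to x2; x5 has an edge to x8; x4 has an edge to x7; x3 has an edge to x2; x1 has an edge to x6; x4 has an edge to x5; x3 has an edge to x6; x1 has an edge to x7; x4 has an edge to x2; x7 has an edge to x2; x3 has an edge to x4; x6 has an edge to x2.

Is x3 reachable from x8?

Explore from x8.
Distance 1: reach x3.
Found x3.

Yes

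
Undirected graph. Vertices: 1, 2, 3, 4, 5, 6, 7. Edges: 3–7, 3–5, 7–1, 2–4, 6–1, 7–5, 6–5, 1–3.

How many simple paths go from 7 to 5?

7–1–3–5
7–1–6–5
7–3–1–6–5
7–3–5
7–5

5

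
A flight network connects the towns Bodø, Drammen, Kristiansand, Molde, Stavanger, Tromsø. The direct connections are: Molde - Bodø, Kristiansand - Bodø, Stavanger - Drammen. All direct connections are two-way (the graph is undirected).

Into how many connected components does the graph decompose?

From Bodø: component {Bodø, Kristiansand, Molde}.
From Drammen: component {Drammen, Stavanger}.
From Tromsø: component {Tromsø}.
That's 3 components.

3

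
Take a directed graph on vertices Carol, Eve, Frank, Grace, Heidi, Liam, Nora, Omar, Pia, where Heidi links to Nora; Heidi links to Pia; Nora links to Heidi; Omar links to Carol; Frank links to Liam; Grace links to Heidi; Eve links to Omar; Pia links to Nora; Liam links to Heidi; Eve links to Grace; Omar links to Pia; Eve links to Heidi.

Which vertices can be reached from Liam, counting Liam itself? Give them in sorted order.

Heidi, Liam, Nora, Pia

Start at Liam.
Its neighbours: Heidi.
Then their neighbours: Nora, Pia.
Nothing further is reachable.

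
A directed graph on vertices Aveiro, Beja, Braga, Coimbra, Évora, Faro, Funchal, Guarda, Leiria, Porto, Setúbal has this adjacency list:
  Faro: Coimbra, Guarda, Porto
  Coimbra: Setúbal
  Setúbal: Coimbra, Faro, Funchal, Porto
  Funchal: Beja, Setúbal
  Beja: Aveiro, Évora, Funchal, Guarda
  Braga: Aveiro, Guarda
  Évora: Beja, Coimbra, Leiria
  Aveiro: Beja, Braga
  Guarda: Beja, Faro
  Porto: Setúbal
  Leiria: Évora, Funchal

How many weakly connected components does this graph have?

From Aveiro: component {Aveiro, Beja, Braga, Coimbra, Évora, Faro, Funchal, Guarda, Leiria, Porto, Setúbal}.
That's 1 component.

1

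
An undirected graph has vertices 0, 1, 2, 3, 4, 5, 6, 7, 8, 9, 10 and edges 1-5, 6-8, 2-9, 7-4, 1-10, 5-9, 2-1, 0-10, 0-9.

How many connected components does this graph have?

From 0: component {0, 1, 2, 5, 9, 10}.
From 3: component {3}.
From 4: component {4, 7}.
From 6: component {6, 8}.
That's 4 components.

4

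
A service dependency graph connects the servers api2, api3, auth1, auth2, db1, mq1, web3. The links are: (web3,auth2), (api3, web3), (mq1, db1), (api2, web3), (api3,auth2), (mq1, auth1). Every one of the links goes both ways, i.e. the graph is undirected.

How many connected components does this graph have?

2

From api2: component {api2, api3, auth2, web3}.
From auth1: component {auth1, db1, mq1}.
That's 2 components.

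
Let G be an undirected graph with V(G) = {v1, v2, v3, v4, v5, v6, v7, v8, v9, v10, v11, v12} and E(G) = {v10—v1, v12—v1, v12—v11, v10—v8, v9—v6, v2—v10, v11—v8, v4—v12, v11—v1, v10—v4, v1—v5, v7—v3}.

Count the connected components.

From v1: component {v1, v2, v4, v5, v8, v10, v11, v12}.
From v3: component {v3, v7}.
From v6: component {v6, v9}.
That's 3 components.

3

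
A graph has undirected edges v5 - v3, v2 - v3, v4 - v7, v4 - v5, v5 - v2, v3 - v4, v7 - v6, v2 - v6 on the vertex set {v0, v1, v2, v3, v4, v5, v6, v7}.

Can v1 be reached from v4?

Explore from v4.
Distance 1: reach v3, v5, v7.
Distance 2: reach v2, v6.
The search is exhausted without reaching v1; it lies in a different component.

No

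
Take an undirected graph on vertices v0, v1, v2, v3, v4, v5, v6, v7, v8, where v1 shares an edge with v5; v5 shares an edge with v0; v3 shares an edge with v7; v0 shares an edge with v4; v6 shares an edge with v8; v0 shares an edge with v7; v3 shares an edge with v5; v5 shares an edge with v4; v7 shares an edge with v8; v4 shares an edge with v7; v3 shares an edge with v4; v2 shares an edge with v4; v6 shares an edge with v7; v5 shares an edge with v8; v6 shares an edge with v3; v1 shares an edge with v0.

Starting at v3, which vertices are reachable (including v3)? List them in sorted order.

v0, v1, v2, v3, v4, v5, v6, v7, v8

Start at v3.
Its neighbours: v4, v5, v6, v7.
Then their neighbours: v0, v1, v2, v8.
Every vertex is now reached.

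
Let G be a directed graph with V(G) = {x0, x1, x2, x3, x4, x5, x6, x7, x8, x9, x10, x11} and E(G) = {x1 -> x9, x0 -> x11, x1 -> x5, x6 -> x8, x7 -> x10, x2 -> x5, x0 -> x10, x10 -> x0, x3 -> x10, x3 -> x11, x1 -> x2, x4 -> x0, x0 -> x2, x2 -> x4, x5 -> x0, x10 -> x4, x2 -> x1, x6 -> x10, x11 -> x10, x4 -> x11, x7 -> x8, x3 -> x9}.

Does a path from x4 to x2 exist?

Explore from x4.
Distance 1: reach x0, x11.
Distance 2: reach x2, x10.
Found x2.

Yes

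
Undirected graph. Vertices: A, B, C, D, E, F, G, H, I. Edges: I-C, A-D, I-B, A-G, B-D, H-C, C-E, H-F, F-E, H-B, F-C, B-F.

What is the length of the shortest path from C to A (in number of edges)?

4

Distance 0: C.
Distance 1: E, F, H, I.
Distance 2: B.
Distance 3: D.
Distance 4: A — contains A.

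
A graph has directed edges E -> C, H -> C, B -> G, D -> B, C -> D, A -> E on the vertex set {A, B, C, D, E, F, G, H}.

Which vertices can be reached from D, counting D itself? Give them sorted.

B, D, G

Start at D.
Its neighbours: B.
Then their neighbours: G.
Nothing further is reachable.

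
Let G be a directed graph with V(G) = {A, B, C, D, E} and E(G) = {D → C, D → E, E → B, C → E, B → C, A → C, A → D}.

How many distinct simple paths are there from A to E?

3

A→C→E
A→D→C→E
A→D→E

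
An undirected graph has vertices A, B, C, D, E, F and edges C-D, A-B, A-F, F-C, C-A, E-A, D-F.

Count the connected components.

From A: component {A, B, C, D, E, F}.
That's 1 component.

1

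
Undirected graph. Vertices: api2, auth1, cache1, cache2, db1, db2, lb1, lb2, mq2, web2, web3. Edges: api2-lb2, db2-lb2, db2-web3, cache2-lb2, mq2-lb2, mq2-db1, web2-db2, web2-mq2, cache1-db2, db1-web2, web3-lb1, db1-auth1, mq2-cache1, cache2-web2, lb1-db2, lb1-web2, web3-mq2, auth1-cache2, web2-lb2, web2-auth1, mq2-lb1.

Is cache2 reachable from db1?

Explore from db1.
Distance 1: reach auth1, mq2, web2.
Distance 2: reach cache1, cache2, db2, lb1, lb2, web3.
Found cache2.

Yes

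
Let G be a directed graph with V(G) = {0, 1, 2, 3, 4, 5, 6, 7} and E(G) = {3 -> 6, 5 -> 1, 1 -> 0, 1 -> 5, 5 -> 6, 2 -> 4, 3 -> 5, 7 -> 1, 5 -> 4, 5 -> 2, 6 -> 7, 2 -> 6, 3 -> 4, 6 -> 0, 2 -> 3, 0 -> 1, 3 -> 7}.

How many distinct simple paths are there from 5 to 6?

5→2→3→6
5→2→6
5→6

3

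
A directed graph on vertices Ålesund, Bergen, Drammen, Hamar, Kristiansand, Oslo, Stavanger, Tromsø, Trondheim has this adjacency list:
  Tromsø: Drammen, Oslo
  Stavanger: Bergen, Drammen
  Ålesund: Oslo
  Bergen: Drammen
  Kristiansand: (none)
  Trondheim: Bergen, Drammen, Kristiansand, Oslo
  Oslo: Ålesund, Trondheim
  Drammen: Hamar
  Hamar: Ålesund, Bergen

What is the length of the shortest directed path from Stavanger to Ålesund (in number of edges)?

3

Distance 0: Stavanger.
Distance 1: Bergen, Drammen.
Distance 2: Hamar.
Distance 3: Ålesund — contains Ålesund.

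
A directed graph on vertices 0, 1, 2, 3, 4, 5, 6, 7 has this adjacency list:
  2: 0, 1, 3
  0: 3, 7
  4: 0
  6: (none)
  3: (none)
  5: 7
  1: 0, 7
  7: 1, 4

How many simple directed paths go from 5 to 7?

1

5→7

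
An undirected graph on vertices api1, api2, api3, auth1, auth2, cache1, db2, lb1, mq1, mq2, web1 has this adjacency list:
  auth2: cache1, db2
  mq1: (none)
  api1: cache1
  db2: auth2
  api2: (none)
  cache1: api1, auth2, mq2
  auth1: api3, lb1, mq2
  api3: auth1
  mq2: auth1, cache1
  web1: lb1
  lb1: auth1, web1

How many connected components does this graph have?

From api1: component {api1, api3, auth1, auth2, cache1, db2, lb1, mq2, web1}.
From api2: component {api2}.
From mq1: component {mq1}.
That's 3 components.

3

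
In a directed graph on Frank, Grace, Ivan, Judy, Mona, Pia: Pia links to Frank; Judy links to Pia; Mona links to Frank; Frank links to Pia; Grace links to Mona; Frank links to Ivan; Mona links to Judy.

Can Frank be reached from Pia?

Explore from Pia.
Distance 1: reach Frank.
Found Frank.

Yes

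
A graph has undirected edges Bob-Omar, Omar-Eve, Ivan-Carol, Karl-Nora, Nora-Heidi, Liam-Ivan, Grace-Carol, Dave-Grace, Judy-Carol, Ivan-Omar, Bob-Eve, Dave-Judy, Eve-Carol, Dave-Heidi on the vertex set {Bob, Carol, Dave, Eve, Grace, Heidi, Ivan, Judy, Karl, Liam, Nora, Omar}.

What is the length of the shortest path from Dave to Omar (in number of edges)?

4

Distance 0: Dave.
Distance 1: Grace, Heidi, Judy.
Distance 2: Carol, Nora.
Distance 3: Eve, Ivan, Karl.
Distance 4: Bob, Liam, Omar — contains Omar.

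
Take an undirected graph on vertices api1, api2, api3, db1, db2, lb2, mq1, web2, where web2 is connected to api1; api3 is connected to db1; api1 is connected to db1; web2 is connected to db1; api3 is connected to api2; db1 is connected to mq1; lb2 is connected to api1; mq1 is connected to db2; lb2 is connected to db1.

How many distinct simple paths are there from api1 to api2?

api1–db1–api3–api2
api1–lb2–db1–api3–api2
api1–web2–db1–api3–api2

3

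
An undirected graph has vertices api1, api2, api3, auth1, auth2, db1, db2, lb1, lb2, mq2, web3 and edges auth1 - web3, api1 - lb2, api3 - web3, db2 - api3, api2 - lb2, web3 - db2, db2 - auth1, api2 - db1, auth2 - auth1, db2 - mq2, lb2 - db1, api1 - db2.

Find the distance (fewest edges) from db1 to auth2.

5

Distance 0: db1.
Distance 1: api2, lb2.
Distance 2: api1.
Distance 3: db2.
Distance 4: api3, auth1, mq2, web3.
Distance 5: auth2 — contains auth2.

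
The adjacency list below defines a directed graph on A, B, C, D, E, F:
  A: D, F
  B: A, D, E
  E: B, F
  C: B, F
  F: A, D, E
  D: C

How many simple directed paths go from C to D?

9

C→B→A→D
C→B→A→F→D
C→B→D
C→B→E→F→A→D
C→B→E→F→D
C→F→A→D
C→F→D
C→F→E→B→A→D
C→F→E→B→D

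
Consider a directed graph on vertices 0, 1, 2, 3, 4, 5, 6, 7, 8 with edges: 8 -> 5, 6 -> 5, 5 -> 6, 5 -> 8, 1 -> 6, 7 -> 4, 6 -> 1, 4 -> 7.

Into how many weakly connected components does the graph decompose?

5

From 0: component {0}.
From 1: component {1, 5, 6, 8}.
From 2: component {2}.
From 3: component {3}.
From 4: component {4, 7}.
That's 5 components.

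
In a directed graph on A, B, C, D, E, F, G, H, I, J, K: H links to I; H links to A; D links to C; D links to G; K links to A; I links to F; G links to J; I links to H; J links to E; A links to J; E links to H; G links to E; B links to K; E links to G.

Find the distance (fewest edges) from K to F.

Distance 0: K.
Distance 1: A.
Distance 2: J.
Distance 3: E.
Distance 4: G, H.
Distance 5: I.
Distance 6: F — contains F.

6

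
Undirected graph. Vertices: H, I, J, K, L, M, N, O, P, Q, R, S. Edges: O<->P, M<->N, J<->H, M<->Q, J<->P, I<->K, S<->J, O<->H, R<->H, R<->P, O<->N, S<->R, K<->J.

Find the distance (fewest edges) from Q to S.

6

Distance 0: Q.
Distance 1: M.
Distance 2: N.
Distance 3: O.
Distance 4: H, P.
Distance 5: J, R.
Distance 6: K, S — contains S.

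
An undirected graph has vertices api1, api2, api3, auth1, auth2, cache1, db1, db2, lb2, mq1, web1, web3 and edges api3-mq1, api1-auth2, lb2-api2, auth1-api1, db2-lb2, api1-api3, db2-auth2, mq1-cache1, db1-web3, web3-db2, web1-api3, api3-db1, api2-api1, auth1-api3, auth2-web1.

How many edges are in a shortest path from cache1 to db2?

5

Distance 0: cache1.
Distance 1: mq1.
Distance 2: api3.
Distance 3: api1, auth1, db1, web1.
Distance 4: api2, auth2, web3.
Distance 5: db2, lb2 — contains db2.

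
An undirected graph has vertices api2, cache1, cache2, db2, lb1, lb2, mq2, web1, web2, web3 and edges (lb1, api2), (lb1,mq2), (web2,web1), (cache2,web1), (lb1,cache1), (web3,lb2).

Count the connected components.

From api2: component {api2, cache1, lb1, mq2}.
From cache2: component {cache2, web1, web2}.
From db2: component {db2}.
From lb2: component {lb2, web3}.
That's 4 components.

4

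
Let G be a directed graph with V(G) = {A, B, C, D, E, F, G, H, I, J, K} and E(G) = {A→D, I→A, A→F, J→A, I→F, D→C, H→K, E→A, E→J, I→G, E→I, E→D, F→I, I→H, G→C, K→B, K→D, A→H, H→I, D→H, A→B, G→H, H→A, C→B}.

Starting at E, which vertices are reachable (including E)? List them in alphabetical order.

A, B, C, D, E, F, G, H, I, J, K

Start at E.
Its neighbours: A, D, I, J.
Then their neighbours: B, C, F, G, H.
Then next layer: K.
Every vertex is now reached.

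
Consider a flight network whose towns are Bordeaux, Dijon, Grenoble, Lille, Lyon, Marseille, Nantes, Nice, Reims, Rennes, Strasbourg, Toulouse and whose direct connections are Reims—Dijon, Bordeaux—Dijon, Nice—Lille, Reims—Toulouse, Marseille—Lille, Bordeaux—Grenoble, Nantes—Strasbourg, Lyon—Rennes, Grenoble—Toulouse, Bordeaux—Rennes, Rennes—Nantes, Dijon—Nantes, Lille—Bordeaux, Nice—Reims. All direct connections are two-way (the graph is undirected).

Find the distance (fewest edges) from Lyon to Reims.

Distance 0: Lyon.
Distance 1: Rennes.
Distance 2: Bordeaux, Nantes.
Distance 3: Dijon, Grenoble, Lille, Strasbourg.
Distance 4: Marseille, Nice, Reims, Toulouse — contains Reims.

4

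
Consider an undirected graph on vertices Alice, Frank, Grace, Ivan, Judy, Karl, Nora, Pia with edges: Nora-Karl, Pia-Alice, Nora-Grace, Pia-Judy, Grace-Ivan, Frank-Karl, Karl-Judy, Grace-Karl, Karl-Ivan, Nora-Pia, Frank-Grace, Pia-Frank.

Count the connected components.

From Alice: component {Alice, Frank, Grace, Ivan, Judy, Karl, Nora, Pia}.
That's 1 component.

1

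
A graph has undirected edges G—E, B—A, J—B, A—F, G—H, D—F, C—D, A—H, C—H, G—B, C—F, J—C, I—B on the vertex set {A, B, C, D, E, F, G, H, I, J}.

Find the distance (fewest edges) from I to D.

4

Distance 0: I.
Distance 1: B.
Distance 2: A, G, J.
Distance 3: C, E, F, H.
Distance 4: D — contains D.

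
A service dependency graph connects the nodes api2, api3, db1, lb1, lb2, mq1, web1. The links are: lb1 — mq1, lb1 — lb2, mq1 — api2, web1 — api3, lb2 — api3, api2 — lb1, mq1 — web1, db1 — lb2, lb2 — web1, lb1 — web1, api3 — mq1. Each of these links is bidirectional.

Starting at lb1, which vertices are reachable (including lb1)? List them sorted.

api2, api3, db1, lb1, lb2, mq1, web1

Start at lb1.
Its neighbours: api2, lb2, mq1, web1.
Then their neighbours: api3, db1.
Every vertex is now reached.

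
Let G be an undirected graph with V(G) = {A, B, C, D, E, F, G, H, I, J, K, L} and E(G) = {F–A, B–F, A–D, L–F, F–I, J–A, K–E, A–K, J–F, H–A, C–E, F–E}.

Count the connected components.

2

From A: component {A, B, C, D, E, F, H, I, J, K, L}.
From G: component {G}.
That's 2 components.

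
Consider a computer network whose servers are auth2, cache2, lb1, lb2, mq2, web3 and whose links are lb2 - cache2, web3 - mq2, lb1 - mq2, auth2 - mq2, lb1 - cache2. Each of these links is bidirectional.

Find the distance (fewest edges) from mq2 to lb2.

3

Distance 0: mq2.
Distance 1: auth2, lb1, web3.
Distance 2: cache2.
Distance 3: lb2 — contains lb2.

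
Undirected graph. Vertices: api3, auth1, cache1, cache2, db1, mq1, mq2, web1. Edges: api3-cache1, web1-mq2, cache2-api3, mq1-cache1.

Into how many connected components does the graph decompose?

4

From api3: component {api3, cache1, cache2, mq1}.
From auth1: component {auth1}.
From db1: component {db1}.
From mq2: component {mq2, web1}.
That's 4 components.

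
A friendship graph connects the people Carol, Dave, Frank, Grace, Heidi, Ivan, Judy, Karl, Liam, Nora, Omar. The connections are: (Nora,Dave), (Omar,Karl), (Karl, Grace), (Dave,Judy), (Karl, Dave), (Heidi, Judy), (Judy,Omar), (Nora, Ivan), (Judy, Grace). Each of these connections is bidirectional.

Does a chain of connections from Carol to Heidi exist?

Carol has no edges, so nothing is reachable from it.

No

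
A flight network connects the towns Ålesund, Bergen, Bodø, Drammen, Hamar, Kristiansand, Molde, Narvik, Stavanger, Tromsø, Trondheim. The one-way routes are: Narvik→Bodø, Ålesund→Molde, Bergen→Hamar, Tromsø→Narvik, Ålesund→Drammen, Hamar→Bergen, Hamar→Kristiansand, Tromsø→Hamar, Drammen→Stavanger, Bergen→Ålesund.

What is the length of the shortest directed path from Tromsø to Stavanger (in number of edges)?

5

Distance 0: Tromsø.
Distance 1: Hamar, Narvik.
Distance 2: Bergen, Bodø, Kristiansand.
Distance 3: Ålesund.
Distance 4: Drammen, Molde.
Distance 5: Stavanger — contains Stavanger.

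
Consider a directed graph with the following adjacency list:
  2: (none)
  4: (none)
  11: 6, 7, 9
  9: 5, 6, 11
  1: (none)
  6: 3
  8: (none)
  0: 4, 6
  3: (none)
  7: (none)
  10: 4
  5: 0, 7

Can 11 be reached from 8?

No

8 has no outgoing edges, so nothing is reachable from it.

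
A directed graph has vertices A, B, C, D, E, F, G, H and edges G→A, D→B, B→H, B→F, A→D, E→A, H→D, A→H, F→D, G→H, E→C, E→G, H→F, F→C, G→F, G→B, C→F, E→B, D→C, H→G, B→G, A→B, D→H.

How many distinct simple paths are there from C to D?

C→F→D

1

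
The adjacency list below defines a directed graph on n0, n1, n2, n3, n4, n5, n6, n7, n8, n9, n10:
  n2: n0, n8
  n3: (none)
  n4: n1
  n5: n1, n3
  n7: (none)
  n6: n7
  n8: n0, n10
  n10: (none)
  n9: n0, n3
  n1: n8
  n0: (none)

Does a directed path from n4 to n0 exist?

Yes

Explore from n4.
Distance 1: reach n1.
Distance 2: reach n8.
Distance 3: reach n0, n10.
Found n0.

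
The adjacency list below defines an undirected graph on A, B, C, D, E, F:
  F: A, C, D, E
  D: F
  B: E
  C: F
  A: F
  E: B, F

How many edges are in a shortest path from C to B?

Distance 0: C.
Distance 1: F.
Distance 2: A, D, E.
Distance 3: B — contains B.

3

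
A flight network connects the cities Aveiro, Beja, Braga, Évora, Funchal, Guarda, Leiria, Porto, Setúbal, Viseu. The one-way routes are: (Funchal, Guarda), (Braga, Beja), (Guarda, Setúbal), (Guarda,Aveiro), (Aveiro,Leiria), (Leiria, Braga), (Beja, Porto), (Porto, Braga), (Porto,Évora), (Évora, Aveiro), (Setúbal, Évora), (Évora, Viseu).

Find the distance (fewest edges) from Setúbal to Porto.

6

Distance 0: Setúbal.
Distance 1: Évora.
Distance 2: Aveiro, Viseu.
Distance 3: Leiria.
Distance 4: Braga.
Distance 5: Beja.
Distance 6: Porto — contains Porto.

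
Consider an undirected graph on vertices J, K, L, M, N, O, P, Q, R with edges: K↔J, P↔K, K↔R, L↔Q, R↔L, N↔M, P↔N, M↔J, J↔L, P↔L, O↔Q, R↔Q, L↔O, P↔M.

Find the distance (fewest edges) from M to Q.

3

Distance 0: M.
Distance 1: J, N, P.
Distance 2: K, L.
Distance 3: O, Q, R — contains Q.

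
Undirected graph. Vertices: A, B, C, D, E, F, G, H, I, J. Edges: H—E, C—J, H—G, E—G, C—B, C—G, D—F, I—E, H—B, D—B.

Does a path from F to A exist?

No

Explore from F.
Distance 1: reach D.
Distance 2: reach B.
Distance 3: reach C, H.
Distance 4: reach E, G, J.
Distance 5: reach I.
The search is exhausted without reaching A; it lies in a different component.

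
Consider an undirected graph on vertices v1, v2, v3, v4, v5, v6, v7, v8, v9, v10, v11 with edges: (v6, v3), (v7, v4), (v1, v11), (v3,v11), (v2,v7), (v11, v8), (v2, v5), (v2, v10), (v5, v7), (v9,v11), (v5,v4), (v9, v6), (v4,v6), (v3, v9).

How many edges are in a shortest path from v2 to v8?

6

Distance 0: v2.
Distance 1: v5, v7, v10.
Distance 2: v4.
Distance 3: v6.
Distance 4: v3, v9.
Distance 5: v11.
Distance 6: v1, v8 — contains v8.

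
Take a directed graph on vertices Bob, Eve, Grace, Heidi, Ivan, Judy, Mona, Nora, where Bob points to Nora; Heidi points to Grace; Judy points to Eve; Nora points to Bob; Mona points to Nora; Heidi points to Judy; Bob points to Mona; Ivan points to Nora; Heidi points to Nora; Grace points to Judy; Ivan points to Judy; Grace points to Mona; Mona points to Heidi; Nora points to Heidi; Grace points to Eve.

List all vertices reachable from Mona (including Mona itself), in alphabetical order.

Bob, Eve, Grace, Heidi, Judy, Mona, Nora

Start at Mona.
Its neighbours: Heidi, Nora.
Then their neighbours: Bob, Grace, Judy.
Then next layer: Eve.
Nothing further is reachable.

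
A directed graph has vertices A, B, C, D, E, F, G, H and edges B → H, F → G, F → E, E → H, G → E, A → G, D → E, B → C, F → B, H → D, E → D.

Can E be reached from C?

C has no outgoing edges, so nothing is reachable from it.

No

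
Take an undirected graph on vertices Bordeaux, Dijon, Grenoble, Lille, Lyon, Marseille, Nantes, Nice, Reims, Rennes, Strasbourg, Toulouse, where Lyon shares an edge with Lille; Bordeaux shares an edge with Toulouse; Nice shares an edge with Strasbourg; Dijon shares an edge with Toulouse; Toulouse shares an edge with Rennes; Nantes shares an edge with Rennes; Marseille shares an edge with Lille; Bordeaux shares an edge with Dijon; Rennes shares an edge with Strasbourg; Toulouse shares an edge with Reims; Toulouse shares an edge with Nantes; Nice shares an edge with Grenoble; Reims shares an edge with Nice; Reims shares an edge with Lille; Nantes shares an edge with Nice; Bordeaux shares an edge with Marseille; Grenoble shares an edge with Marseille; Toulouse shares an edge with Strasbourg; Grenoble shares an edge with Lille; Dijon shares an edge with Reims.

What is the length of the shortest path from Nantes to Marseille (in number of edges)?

Distance 0: Nantes.
Distance 1: Nice, Rennes, Toulouse.
Distance 2: Bordeaux, Dijon, Grenoble, Reims, Strasbourg.
Distance 3: Lille, Marseille — contains Marseille.

3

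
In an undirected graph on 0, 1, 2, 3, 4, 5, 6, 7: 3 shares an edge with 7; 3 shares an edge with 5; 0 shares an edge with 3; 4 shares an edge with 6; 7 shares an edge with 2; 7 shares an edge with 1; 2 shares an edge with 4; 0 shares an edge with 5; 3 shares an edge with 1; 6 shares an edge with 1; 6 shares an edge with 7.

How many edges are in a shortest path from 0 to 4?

4

Distance 0: 0.
Distance 1: 3, 5.
Distance 2: 1, 7.
Distance 3: 2, 6.
Distance 4: 4 — contains 4.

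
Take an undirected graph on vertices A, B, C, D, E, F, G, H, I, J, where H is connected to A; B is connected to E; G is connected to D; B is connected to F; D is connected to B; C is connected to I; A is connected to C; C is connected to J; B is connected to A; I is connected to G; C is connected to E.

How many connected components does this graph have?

From A: component {A, B, C, D, E, F, G, H, I, J}.
That's 1 component.

1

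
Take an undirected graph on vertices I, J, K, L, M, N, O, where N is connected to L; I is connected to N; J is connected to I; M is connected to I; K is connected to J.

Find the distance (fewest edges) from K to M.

Distance 0: K.
Distance 1: J.
Distance 2: I.
Distance 3: M, N — contains M.

3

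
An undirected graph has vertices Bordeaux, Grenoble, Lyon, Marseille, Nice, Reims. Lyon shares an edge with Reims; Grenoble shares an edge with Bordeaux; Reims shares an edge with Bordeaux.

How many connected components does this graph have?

From Bordeaux: component {Bordeaux, Grenoble, Lyon, Reims}.
From Marseille: component {Marseille}.
From Nice: component {Nice}.
That's 3 components.

3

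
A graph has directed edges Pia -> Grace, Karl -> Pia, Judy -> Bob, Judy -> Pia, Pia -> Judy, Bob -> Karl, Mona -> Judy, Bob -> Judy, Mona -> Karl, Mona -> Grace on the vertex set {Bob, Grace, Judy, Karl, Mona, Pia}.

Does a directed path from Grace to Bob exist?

Grace has no outgoing edges, so nothing is reachable from it.

No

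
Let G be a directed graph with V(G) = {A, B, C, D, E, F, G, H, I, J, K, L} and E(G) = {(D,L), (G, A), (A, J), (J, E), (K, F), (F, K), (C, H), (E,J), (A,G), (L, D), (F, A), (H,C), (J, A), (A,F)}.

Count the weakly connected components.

From A: component {A, E, F, G, J, K}.
From B: component {B}.
From C: component {C, H}.
From D: component {D, L}.
From I: component {I}.
That's 5 components.

5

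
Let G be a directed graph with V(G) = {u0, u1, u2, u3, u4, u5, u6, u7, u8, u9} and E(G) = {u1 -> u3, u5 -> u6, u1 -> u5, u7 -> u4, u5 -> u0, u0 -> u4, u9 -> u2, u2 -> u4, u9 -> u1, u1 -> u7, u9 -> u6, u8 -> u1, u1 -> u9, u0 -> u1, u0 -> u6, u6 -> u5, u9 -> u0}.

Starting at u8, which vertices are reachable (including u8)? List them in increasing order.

u0, u1, u2, u3, u4, u5, u6, u7, u8, u9

Start at u8.
Its neighbours: u1.
Then their neighbours: u3, u5, u7, u9.
Then next layer: u0, u2, u4, u6.
Every vertex is now reached.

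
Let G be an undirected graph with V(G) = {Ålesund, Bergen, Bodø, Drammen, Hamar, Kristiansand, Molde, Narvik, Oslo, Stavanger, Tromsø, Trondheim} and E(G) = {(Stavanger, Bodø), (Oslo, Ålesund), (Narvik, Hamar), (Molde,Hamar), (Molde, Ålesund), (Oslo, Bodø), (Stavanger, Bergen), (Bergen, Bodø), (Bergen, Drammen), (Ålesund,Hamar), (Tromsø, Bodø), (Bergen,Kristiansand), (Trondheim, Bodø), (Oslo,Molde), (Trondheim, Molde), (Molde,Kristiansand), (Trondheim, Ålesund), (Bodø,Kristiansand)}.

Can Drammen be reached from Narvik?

Explore from Narvik.
Distance 1: reach Hamar.
Distance 2: reach Ålesund, Molde.
Distance 3: reach Kristiansand, Oslo, Trondheim.
Distance 4: reach Bergen, Bodø.
Distance 5: reach Drammen, Stavanger, Tromsø.
Found Drammen.

Yes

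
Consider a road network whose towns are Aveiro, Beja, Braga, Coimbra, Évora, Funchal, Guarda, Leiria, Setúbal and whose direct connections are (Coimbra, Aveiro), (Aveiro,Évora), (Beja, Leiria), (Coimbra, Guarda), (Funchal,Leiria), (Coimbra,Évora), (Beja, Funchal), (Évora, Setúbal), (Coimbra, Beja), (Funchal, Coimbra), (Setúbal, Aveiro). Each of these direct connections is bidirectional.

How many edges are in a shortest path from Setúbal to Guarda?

3

Distance 0: Setúbal.
Distance 1: Aveiro, Évora.
Distance 2: Coimbra.
Distance 3: Beja, Funchal, Guarda — contains Guarda.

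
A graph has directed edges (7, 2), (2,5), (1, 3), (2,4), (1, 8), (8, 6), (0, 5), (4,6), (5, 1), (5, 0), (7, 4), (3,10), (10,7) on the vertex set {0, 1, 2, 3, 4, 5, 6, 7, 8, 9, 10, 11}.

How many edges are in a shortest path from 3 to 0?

Distance 0: 3.
Distance 1: 10.
Distance 2: 7.
Distance 3: 2, 4.
Distance 4: 5, 6.
Distance 5: 0, 1 — contains 0.

5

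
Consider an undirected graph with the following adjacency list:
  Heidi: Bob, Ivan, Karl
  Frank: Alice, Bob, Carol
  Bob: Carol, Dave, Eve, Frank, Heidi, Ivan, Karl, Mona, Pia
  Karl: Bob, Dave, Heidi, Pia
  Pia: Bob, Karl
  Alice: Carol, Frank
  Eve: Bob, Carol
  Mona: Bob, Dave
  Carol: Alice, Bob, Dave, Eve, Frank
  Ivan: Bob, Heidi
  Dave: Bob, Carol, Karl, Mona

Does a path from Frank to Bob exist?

Explore from Frank.
Distance 1: reach Alice, Bob, Carol.
Found Bob.

Yes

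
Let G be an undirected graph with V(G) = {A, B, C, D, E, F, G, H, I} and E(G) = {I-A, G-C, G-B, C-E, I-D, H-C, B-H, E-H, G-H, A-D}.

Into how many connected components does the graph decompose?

From A: component {A, D, I}.
From B: component {B, C, E, G, H}.
From F: component {F}.
That's 3 components.

3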